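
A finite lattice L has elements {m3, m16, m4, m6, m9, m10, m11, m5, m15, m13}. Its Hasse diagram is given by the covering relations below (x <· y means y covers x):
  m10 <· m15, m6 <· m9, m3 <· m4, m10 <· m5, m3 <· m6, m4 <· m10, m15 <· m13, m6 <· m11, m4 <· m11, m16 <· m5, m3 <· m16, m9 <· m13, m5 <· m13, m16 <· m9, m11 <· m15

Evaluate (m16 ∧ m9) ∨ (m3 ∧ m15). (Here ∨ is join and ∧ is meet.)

m16

m16 ∧ m9 = m16
m3 ∧ m15 = m3
m16 ∨ m3 = m16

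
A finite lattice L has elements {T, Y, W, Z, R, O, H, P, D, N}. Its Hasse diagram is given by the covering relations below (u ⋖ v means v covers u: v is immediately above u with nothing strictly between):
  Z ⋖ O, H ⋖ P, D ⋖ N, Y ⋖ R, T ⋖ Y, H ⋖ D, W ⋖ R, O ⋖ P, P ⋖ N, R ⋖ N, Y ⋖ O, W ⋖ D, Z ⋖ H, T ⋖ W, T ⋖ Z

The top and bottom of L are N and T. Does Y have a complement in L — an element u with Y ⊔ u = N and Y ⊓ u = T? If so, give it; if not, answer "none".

D

Need u with Y ∨ u = N and Y ∧ u = T.
Checking each element gives: D.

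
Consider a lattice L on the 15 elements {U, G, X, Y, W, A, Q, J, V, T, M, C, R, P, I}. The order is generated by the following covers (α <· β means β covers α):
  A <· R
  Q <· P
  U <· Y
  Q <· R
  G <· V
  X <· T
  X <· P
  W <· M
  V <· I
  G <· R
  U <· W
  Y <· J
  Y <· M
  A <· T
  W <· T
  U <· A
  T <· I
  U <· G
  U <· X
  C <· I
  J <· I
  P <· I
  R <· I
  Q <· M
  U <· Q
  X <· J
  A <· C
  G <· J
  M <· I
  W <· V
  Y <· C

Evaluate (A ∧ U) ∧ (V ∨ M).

A ∧ U = U
V ∨ M = I
U ∧ I = U

U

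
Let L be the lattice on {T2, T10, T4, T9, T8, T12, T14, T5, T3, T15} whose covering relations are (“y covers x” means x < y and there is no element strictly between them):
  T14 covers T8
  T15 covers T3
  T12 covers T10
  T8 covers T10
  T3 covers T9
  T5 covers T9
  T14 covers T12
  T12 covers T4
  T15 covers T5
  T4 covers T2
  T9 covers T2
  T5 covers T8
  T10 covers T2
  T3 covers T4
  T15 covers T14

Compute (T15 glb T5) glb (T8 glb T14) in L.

T8

T15 ∧ T5 = T5
T8 ∧ T14 = T8
T5 ∧ T8 = T8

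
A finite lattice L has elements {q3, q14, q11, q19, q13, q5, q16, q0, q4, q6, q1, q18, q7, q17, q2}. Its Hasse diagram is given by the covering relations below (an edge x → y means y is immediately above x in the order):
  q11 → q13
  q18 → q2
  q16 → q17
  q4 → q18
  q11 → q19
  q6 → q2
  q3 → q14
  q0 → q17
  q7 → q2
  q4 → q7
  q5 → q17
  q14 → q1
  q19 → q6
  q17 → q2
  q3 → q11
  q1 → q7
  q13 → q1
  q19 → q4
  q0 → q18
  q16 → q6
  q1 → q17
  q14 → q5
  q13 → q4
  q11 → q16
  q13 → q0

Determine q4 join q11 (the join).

Common upper bounds of {q4, q11}: q18, q2, q4, q7.
The least among these is q4.

q4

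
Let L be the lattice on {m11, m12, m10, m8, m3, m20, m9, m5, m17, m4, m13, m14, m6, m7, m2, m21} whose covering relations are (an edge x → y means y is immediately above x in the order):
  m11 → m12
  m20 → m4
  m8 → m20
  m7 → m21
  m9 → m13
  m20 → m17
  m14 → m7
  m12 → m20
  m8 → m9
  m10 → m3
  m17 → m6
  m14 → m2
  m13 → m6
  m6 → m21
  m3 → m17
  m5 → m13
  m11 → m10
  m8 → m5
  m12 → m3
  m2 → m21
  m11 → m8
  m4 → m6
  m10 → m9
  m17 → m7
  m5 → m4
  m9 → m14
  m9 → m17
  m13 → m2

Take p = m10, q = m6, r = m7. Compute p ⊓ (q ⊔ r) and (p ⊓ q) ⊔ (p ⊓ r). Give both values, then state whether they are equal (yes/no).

m10; m10; yes

q ⊔ r = m21, so p ⊓ (q ⊔ r) = m10 ⊓ m21 = m10.
p ⊓ q = m10 and p ⊓ r = m10, so (p ⊓ q) ⊔ (p ⊓ r) = m10 ⊔ m10 = m10.
Equal: yes.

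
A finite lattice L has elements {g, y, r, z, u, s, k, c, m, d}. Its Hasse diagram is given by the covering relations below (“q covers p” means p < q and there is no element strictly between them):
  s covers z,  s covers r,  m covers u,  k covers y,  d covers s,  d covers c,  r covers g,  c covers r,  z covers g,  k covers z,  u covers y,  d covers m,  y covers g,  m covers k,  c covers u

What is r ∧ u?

g

Common lower bounds of {r, u}: g.
The greatest among these is g.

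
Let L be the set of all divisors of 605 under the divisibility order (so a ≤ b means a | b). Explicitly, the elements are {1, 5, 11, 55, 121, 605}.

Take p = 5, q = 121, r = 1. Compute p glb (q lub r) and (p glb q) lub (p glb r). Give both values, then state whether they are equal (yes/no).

q lub r = 121, so p glb (q lub r) = 5 glb 121 = 1.
p glb q = 1 and p glb r = 1, so (p glb q) lub (p glb r) = 1 lub 1 = 1.
Equal: yes.

1; 1; yes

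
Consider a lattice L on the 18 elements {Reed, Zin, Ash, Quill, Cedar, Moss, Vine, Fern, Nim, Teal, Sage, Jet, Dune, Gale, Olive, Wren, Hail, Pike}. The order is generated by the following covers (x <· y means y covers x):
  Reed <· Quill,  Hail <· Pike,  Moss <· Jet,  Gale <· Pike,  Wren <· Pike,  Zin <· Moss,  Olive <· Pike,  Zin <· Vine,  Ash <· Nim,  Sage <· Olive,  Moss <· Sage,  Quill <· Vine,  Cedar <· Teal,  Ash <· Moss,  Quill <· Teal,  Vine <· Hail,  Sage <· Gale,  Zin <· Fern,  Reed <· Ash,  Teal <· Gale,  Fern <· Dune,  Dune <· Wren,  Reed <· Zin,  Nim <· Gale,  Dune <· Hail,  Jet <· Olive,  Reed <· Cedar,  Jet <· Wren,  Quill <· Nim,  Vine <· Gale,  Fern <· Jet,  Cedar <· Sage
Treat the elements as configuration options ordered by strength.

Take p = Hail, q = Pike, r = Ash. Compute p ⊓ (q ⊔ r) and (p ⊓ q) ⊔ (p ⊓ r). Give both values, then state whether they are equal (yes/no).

q ⊔ r = Pike, so p ⊓ (q ⊔ r) = Hail ⊓ Pike = Hail.
p ⊓ q = Hail and p ⊓ r = Reed, so (p ⊓ q) ⊔ (p ⊓ r) = Hail ⊔ Reed = Hail.
Equal: yes.

Hail; Hail; yes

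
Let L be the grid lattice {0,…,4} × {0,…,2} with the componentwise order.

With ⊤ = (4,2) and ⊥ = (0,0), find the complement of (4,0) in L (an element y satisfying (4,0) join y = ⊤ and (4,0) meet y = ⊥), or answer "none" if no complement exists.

(0,2)

Need y with (4,0) ∨ y = (4,2) and (4,0) ∧ y = (0,0).
Checking each element gives: (0,2).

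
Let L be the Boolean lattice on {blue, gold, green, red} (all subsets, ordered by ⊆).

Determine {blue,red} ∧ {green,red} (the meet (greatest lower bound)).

Under ⊆, meet is intersection: {blue,red} ∩ {green,red} = {red}.

{red}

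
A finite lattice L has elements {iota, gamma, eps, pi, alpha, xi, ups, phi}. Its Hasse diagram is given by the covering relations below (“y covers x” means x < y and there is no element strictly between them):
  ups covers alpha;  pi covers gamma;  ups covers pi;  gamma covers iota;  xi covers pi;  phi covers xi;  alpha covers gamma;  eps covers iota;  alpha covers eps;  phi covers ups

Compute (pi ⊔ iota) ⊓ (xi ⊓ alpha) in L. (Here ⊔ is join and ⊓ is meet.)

pi ∨ iota = pi
xi ∧ alpha = gamma
pi ∧ gamma = gamma

gamma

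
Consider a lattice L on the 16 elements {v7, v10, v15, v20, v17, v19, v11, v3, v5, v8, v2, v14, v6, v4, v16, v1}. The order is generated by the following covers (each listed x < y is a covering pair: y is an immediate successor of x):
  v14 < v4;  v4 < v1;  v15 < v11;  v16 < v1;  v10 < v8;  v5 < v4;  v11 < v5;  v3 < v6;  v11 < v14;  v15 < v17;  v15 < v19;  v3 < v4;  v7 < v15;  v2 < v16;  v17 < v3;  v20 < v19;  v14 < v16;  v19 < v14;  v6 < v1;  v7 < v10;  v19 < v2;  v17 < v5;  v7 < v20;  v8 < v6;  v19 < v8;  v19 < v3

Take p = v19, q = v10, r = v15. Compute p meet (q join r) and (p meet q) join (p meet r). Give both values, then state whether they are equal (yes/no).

q join r = v8, so p meet (q join r) = v19 meet v8 = v19.
p meet q = v7 and p meet r = v15, so (p meet q) join (p meet r) = v7 join v15 = v15.
Equal: no.

v19; v15; no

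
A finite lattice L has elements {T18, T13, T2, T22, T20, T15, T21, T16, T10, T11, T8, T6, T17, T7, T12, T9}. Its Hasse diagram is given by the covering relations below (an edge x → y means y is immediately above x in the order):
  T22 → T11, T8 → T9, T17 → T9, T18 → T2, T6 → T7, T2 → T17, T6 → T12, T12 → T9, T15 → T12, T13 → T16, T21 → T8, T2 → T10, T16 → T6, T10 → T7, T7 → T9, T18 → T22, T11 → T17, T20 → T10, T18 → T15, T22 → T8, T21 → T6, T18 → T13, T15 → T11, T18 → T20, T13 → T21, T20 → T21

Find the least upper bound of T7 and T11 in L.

T9

Common upper bounds of {T7, T11}: T9.
The least among these is T9.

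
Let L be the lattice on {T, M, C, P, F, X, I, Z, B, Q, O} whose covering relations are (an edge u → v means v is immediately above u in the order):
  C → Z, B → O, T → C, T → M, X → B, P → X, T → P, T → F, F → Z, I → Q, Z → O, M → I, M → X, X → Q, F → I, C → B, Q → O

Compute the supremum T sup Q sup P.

Common upper bounds of {T, Q, P}: O, Q.
The least among these is Q.

Q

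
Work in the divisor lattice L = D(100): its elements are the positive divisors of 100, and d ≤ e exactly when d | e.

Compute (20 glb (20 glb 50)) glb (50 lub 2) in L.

20 ∧ 50 = 10
20 ∧ 10 = 10
50 ∨ 2 = 50
10 ∧ 50 = 10

10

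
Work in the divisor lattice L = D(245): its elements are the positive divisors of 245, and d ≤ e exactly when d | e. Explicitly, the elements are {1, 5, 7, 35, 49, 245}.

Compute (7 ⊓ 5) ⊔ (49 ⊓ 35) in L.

7 ∧ 5 = 1
49 ∧ 35 = 7
1 ∨ 7 = 7

7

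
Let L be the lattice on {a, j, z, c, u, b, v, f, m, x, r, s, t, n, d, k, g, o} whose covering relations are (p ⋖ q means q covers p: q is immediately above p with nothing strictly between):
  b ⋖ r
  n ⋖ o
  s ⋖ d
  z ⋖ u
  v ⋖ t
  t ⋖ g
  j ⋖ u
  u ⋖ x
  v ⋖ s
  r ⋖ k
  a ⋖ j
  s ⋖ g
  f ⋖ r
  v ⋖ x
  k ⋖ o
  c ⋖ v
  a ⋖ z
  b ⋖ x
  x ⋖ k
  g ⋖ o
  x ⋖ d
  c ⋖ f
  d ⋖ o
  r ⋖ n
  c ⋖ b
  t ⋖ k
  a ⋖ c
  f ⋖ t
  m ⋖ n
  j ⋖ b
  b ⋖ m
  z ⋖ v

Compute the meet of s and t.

Common lower bounds of {s, t}: a, c, v, z.
The greatest among these is v.

v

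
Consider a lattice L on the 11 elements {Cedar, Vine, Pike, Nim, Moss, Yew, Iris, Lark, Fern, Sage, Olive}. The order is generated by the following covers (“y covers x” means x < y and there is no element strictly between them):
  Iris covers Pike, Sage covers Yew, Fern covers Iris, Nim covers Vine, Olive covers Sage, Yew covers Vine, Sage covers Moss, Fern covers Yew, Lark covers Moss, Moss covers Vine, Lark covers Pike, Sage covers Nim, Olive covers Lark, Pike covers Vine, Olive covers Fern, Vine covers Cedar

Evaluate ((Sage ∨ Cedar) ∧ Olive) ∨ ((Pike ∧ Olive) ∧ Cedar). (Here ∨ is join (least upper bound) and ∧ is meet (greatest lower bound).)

Sage ∨ Cedar = Sage
Sage ∧ Olive = Sage
Pike ∧ Olive = Pike
Pike ∧ Cedar = Cedar
Sage ∨ Cedar = Sage

Sage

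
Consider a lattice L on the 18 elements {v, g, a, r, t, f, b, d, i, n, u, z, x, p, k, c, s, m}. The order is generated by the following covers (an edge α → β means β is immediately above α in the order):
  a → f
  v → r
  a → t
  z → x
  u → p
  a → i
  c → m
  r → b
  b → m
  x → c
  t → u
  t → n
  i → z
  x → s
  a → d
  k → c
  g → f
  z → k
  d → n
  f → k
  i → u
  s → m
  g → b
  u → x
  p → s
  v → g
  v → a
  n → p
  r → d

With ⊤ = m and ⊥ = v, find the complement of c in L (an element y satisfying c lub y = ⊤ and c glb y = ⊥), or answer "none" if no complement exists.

r

Need y with c ∨ y = m and c ∧ y = v.
Checking each element gives: r.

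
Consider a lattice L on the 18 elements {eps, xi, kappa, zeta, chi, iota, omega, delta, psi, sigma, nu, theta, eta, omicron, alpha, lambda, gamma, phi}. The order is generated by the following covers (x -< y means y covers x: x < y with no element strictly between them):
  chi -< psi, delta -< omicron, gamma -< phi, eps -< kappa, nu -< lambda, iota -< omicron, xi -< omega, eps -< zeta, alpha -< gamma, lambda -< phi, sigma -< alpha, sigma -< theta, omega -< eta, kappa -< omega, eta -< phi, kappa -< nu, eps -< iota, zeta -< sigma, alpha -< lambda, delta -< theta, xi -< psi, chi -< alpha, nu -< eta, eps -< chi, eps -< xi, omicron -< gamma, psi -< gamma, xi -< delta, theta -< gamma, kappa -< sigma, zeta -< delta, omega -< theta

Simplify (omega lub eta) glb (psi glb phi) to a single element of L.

xi

omega ∨ eta = eta
psi ∧ phi = psi
eta ∧ psi = xi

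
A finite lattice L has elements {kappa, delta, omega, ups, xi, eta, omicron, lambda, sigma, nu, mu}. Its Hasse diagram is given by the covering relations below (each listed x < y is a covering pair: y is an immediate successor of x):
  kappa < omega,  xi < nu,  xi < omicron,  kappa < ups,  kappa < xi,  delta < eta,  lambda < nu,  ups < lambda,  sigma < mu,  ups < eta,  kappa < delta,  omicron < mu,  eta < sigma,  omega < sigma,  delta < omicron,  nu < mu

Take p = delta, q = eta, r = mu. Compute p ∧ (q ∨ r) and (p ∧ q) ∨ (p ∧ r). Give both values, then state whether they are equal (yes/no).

delta; delta; yes

q ∨ r = mu, so p ∧ (q ∨ r) = delta ∧ mu = delta.
p ∧ q = delta and p ∧ r = delta, so (p ∧ q) ∨ (p ∧ r) = delta ∨ delta = delta.
Equal: yes.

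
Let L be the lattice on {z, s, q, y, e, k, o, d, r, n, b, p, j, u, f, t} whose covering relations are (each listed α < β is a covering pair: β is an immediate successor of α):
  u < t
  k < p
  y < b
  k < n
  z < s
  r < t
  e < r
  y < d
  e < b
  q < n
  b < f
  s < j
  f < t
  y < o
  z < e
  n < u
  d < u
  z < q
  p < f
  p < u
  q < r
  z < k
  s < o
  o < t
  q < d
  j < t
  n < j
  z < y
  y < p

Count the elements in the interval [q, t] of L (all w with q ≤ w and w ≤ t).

7

The interval [q, t] = {d, j, n, q, r, t, u}, which has 7 elements.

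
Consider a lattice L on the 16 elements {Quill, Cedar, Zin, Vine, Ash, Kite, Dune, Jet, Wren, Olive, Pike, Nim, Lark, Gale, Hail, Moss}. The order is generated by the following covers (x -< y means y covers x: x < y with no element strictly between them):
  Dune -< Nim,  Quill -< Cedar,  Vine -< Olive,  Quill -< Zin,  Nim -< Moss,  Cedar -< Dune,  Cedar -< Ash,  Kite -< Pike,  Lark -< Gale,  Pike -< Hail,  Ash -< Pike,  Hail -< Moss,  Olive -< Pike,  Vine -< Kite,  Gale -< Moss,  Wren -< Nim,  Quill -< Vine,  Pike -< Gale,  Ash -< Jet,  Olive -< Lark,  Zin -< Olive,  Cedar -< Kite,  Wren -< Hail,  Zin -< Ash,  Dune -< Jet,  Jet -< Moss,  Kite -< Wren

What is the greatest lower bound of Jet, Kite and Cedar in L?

Cedar

Common lower bounds of {Jet, Kite, Cedar}: Cedar, Quill.
The greatest among these is Cedar.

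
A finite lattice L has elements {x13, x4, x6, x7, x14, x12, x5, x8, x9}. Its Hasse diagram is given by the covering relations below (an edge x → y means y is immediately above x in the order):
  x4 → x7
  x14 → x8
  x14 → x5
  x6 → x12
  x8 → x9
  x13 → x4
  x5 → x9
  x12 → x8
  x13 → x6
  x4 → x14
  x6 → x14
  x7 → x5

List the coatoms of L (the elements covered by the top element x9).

x5, x8

The coatoms are exactly the elements covered by x9: x5, x8.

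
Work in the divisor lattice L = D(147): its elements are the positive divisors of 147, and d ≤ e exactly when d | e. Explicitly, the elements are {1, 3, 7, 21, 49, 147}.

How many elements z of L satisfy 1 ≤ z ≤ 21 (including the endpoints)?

4

The interval [1, 21] = {1, 21, 3, 7}, which has 4 elements.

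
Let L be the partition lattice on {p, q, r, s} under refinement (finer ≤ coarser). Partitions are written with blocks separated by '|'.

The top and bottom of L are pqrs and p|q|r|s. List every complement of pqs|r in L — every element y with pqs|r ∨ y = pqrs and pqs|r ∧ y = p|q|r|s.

pr|q|s, p|qr|s, p|q|rs

Need y with pqs|r ∨ y = pqrs and pqs|r ∧ y = p|q|r|s.
Checking each element gives: pr|q|s, p|qr|s, p|q|rs.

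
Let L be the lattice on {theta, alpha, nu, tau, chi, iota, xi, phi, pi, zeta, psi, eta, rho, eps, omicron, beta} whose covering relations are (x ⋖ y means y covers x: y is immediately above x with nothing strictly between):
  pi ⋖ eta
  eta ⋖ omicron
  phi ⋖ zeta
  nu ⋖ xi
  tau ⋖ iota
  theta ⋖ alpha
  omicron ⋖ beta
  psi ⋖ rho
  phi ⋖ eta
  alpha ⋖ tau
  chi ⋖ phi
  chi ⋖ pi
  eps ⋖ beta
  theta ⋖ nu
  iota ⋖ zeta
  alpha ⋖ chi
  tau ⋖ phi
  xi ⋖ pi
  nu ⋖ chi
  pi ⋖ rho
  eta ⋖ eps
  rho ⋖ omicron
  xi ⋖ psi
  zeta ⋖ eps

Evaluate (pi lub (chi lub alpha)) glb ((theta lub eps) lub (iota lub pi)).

pi

chi ∨ alpha = chi
pi ∨ chi = pi
theta ∨ eps = eps
iota ∨ pi = eps
eps ∨ eps = eps
pi ∧ eps = pi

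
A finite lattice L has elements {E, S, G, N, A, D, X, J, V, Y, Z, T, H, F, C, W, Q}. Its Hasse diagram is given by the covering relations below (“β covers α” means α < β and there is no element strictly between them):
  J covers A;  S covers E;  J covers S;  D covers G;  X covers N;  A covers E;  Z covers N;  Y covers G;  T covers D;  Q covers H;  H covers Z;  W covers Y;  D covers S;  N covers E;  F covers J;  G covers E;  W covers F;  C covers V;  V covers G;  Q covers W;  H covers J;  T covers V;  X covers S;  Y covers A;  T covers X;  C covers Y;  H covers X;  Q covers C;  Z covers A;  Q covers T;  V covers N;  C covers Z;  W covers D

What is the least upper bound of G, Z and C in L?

Common upper bounds of {G, Z, C}: C, Q.
The least among these is C.

C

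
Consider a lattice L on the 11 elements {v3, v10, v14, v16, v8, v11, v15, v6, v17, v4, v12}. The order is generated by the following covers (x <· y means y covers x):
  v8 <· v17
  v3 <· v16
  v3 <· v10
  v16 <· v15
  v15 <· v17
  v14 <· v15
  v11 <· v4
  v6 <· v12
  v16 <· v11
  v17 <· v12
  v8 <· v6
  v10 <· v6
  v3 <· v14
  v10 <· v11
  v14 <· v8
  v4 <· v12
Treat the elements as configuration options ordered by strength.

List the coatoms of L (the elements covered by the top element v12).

The coatoms are exactly the elements covered by v12: v17, v4, v6.

v17, v4, v6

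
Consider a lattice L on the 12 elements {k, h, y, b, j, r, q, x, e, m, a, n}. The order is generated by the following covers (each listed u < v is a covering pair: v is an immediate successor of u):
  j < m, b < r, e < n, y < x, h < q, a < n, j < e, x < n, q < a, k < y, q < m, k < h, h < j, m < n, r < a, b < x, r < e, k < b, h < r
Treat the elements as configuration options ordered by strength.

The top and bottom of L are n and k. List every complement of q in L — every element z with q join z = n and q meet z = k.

Need z with q ∨ z = n and q ∧ z = k.
Checking each element gives: x, y.

x, y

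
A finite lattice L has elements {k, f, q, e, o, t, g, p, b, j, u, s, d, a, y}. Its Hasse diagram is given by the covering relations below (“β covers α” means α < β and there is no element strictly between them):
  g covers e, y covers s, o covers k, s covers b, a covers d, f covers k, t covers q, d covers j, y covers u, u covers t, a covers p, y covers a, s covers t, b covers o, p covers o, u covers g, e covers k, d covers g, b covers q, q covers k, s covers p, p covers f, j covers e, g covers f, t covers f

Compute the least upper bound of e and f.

Common upper bounds of {e, f}: a, d, g, u, y.
The least among these is g.

g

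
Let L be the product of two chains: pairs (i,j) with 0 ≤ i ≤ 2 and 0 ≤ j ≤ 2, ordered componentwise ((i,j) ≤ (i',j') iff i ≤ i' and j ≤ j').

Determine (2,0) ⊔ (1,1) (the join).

(2,1)

Common upper bounds of {(2,0), (1,1)}: (2,1), (2,2).
The least among these is (2,1).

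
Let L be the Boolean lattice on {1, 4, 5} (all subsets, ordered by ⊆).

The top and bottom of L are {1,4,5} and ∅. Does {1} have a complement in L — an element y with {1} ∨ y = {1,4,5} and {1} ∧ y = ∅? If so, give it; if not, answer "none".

{4,5}

Need y with {1} ∨ y = {1,4,5} and {1} ∧ y = ∅.
Checking each element gives: {4,5}.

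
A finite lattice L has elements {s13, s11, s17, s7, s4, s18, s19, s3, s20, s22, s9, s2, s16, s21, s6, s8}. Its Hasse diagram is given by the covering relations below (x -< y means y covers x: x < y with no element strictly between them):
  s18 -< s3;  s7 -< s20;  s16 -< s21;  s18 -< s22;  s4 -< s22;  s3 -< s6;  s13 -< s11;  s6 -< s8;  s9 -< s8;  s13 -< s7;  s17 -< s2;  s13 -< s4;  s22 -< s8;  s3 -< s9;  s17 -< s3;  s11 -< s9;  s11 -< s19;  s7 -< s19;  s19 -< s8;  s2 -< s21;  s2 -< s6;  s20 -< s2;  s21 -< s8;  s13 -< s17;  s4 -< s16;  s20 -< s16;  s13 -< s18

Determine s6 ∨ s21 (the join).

Common upper bounds of {s6, s21}: s8.
The least among these is s8.

s8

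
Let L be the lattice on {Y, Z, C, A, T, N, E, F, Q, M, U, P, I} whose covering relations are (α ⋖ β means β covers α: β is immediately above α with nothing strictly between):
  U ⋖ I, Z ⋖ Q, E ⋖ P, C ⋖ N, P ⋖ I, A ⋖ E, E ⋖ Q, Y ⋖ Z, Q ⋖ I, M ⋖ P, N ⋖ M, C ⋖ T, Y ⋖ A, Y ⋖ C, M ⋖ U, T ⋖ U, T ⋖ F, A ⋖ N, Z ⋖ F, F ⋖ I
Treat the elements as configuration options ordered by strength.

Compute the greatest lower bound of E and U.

A

Common lower bounds of {E, U}: A, Y.
The greatest among these is A.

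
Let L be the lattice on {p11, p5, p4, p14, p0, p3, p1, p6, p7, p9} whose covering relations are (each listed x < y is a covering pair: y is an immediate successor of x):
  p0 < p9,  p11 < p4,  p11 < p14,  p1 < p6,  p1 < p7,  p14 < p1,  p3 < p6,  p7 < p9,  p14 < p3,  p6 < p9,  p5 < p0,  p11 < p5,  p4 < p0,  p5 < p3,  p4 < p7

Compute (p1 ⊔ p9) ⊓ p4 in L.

p1 ∨ p9 = p9
p9 ∧ p4 = p4

p4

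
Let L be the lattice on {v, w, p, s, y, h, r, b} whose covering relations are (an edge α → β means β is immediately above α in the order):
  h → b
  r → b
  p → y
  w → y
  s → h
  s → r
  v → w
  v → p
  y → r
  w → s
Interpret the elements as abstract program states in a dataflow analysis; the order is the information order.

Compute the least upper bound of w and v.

Common upper bounds of {w, v}: b, h, r, s, w, y.
The least among these is w.

w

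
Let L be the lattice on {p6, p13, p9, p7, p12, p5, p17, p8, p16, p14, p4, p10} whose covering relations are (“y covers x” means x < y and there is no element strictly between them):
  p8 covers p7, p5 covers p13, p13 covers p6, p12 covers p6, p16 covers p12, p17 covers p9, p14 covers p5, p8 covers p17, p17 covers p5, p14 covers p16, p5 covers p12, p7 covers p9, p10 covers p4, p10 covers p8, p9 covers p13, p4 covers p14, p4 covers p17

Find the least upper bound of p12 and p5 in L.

p5

Common upper bounds of {p12, p5}: p10, p14, p17, p4, p5, p8.
The least among these is p5.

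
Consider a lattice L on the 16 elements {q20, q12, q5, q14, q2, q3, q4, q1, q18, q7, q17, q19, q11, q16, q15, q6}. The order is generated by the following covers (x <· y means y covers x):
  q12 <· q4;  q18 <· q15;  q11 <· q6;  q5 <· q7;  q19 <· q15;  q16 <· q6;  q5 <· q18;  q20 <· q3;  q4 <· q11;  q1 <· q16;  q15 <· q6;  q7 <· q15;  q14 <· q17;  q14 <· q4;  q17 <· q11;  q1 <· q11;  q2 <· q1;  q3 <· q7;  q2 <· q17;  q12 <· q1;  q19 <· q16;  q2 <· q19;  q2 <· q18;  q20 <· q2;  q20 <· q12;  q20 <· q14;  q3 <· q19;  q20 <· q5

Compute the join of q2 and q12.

Common upper bounds of {q2, q12}: q1, q11, q16, q6.
The least among these is q1.

q1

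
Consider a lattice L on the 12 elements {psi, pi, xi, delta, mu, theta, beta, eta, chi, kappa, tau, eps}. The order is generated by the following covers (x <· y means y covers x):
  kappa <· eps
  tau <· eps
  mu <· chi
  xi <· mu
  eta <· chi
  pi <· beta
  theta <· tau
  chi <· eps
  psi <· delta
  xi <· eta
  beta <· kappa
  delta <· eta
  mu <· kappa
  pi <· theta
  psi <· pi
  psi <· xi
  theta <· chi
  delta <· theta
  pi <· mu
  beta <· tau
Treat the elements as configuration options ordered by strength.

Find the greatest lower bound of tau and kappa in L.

Common lower bounds of {tau, kappa}: beta, pi, psi.
The greatest among these is beta.

beta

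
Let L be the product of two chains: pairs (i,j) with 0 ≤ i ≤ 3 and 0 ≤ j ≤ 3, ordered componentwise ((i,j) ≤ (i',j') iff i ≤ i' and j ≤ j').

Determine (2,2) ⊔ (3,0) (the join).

(3,2)

Common upper bounds of {(2,2), (3,0)}: (3,2), (3,3).
The least among these is (3,2).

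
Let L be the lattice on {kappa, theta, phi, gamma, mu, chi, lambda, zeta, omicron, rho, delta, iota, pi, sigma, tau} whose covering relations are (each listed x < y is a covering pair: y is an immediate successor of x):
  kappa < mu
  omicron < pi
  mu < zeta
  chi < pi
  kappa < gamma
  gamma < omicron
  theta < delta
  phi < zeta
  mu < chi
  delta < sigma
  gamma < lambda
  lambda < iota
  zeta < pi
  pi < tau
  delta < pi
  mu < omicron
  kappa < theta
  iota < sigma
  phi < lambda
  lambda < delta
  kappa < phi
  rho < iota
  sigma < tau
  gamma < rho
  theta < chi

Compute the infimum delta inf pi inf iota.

lambda

Common lower bounds of {delta, pi, iota}: gamma, kappa, lambda, phi.
The greatest among these is lambda.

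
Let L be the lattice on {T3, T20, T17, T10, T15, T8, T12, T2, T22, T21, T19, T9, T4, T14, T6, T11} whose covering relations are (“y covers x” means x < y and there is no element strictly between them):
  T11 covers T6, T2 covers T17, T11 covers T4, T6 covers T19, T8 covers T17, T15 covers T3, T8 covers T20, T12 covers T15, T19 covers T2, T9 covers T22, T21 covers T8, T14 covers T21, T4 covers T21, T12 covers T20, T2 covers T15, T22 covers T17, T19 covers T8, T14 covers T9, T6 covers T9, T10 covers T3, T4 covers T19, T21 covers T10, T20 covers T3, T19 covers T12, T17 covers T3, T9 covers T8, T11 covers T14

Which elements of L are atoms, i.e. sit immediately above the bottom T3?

T10, T15, T17, T20

The atoms are exactly the elements that cover T3: T10, T15, T17, T20.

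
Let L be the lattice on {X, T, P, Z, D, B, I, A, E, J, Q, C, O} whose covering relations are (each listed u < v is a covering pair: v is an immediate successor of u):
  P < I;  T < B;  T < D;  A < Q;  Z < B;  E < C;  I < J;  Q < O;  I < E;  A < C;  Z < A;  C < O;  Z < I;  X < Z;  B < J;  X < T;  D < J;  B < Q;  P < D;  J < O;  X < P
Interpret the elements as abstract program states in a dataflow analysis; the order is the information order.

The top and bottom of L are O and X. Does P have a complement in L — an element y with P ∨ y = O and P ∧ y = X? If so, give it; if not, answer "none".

Q

Need y with P ∨ y = O and P ∧ y = X.
Checking each element gives: Q.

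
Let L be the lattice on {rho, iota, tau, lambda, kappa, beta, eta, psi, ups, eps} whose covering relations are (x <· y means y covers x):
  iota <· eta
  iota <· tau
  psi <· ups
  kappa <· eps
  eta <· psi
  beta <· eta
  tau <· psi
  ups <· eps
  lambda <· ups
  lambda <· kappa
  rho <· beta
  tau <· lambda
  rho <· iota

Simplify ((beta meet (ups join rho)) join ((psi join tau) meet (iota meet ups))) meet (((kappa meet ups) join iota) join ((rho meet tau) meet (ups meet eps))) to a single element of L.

ups ∨ rho = ups
beta ∧ ups = beta
psi ∨ tau = psi
iota ∧ ups = iota
psi ∧ iota = iota
beta ∨ iota = eta
kappa ∧ ups = lambda
lambda ∨ iota = lambda
rho ∧ tau = rho
ups ∧ eps = ups
rho ∧ ups = rho
lambda ∨ rho = lambda
eta ∧ lambda = iota

iota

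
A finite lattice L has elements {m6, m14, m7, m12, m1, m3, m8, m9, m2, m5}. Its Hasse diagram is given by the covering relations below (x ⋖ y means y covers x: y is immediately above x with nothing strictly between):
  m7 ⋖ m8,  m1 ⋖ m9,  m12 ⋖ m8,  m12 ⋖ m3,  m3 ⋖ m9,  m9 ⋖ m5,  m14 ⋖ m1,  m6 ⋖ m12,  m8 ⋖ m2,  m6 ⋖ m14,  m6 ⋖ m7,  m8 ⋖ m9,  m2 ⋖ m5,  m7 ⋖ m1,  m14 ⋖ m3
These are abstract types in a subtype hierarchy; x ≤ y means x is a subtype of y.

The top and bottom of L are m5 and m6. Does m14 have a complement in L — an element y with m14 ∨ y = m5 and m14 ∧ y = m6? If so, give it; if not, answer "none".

Need y with m14 ∨ y = m5 and m14 ∧ y = m6.
Checking each element gives: m2.

m2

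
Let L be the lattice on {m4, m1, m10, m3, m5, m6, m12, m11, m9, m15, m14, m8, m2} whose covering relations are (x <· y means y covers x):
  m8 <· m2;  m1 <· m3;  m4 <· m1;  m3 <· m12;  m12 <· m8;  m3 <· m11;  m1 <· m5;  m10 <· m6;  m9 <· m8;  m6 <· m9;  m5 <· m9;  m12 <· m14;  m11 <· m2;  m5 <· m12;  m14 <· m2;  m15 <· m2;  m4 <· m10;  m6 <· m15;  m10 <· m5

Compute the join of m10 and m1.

Common upper bounds of {m10, m1}: m12, m14, m2, m5, m8, m9.
The least among these is m5.

m5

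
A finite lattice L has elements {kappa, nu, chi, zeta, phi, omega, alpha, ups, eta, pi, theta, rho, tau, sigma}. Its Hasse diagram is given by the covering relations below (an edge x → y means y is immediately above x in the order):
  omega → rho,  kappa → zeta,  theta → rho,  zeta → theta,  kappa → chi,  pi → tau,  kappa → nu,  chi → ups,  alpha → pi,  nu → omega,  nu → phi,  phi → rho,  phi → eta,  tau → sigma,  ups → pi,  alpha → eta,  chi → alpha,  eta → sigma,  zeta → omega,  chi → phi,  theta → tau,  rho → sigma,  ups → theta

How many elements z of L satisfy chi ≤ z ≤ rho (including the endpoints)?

The interval [chi, rho] = {chi, phi, rho, theta, ups}, which has 5 elements.

5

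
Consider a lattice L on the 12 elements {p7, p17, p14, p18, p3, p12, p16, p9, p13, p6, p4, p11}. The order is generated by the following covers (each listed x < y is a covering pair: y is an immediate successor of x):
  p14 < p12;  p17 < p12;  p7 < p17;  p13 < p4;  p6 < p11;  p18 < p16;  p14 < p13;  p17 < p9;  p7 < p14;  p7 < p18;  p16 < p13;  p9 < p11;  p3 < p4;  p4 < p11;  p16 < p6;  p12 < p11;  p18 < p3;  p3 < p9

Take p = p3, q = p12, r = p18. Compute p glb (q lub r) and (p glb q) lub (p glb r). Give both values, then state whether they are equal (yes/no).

q lub r = p11, so p glb (q lub r) = p3 glb p11 = p3.
p glb q = p7 and p glb r = p18, so (p glb q) lub (p glb r) = p7 lub p18 = p18.
Equal: no.

p3; p18; no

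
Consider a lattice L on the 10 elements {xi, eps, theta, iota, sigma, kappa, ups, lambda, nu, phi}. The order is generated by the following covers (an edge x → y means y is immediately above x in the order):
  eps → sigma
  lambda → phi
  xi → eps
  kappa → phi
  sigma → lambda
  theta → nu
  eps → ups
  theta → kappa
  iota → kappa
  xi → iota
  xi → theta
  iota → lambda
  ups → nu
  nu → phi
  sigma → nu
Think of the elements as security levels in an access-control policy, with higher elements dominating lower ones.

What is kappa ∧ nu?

theta

Common lower bounds of {kappa, nu}: theta, xi.
The greatest among these is theta.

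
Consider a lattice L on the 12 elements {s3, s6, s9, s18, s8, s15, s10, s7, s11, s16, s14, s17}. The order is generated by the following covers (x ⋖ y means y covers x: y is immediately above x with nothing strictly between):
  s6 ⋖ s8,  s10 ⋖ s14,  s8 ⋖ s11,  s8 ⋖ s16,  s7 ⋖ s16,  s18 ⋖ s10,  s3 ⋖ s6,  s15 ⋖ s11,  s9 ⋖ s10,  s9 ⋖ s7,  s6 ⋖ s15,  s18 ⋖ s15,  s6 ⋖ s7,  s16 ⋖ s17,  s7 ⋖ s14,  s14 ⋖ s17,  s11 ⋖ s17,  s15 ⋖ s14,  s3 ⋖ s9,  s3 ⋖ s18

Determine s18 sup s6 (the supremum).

Common upper bounds of {s18, s6}: s11, s14, s15, s17.
The least among these is s15.

s15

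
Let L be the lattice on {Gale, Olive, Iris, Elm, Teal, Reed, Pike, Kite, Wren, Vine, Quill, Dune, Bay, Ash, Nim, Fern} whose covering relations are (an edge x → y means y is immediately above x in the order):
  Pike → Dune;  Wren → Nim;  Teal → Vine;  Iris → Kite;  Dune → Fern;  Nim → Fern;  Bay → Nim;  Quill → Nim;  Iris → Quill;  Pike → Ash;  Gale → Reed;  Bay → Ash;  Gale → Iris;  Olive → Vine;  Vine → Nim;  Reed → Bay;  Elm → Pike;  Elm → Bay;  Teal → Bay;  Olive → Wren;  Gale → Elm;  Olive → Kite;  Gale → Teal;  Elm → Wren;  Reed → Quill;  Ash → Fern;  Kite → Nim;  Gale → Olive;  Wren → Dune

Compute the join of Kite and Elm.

Nim

Common upper bounds of {Kite, Elm}: Fern, Nim.
The least among these is Nim.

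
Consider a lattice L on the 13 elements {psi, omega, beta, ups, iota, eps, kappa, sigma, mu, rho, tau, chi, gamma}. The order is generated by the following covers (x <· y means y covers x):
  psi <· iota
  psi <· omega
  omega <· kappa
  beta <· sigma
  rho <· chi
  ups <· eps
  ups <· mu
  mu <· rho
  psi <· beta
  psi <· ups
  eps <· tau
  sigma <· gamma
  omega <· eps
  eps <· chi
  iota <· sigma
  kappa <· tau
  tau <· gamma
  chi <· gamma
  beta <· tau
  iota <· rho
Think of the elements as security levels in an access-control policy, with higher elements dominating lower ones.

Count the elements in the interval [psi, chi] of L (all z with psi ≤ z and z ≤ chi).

8

The interval [psi, chi] = {chi, eps, iota, mu, omega, psi, rho, ups}, which has 8 elements.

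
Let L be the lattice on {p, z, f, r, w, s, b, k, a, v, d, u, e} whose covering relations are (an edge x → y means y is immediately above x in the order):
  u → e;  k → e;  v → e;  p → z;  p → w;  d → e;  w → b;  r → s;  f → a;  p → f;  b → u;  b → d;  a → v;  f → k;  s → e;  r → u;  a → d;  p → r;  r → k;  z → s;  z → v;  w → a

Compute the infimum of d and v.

a

Common lower bounds of {d, v}: a, f, p, w.
The greatest among these is a.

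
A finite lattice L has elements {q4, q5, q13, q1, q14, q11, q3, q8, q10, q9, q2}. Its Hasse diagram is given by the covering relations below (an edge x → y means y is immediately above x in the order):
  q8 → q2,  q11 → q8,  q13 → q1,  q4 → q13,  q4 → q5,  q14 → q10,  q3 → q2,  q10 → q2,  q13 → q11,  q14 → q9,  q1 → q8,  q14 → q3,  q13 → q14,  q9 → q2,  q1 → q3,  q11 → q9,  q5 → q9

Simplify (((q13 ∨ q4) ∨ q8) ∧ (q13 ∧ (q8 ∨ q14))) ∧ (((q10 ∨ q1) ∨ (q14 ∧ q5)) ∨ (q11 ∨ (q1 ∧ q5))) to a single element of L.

q13 ∨ q4 = q13
q13 ∨ q8 = q8
q8 ∨ q14 = q2
q13 ∧ q2 = q13
q8 ∧ q13 = q13
q10 ∨ q1 = q2
q14 ∧ q5 = q4
q2 ∨ q4 = q2
q1 ∧ q5 = q4
q11 ∨ q4 = q11
q2 ∨ q11 = q2
q13 ∧ q2 = q13

q13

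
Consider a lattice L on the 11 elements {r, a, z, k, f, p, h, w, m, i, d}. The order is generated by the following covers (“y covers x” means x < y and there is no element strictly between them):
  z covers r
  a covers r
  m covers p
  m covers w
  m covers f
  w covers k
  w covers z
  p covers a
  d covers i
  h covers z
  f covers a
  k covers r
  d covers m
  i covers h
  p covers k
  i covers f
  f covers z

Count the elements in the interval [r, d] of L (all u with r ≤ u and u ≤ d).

11

The interval [r, d] = {a, d, f, h, i, k, m, p, r, w, z}, which has 11 elements.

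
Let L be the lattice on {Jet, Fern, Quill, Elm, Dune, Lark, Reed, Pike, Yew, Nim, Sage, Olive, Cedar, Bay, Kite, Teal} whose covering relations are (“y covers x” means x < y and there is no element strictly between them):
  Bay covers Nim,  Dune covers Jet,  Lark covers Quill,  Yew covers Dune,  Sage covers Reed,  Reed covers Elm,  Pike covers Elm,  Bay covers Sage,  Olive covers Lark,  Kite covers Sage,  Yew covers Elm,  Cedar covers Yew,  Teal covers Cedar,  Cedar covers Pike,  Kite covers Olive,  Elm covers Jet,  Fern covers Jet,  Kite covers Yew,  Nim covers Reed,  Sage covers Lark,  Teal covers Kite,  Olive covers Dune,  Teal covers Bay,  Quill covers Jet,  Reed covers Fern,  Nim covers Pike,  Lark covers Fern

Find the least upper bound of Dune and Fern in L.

Olive

Common upper bounds of {Dune, Fern}: Kite, Olive, Teal.
The least among these is Olive.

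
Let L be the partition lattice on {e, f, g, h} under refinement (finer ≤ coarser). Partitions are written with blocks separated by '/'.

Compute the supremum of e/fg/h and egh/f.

The join of e/fg/h and egh/f merges any blocks that overlap across the partitions, giving efgh.

efgh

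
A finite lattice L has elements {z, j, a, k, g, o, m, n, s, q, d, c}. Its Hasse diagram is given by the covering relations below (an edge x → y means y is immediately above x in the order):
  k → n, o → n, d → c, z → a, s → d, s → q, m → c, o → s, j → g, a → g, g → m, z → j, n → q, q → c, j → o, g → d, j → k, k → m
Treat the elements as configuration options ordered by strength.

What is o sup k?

Common upper bounds of {o, k}: c, n, q.
The least among these is n.

n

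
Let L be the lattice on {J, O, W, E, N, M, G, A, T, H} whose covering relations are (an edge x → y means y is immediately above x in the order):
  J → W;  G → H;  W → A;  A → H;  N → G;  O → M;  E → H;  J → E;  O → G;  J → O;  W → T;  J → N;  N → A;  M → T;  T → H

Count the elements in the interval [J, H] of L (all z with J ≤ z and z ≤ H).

10

The interval [J, H] = {A, E, G, H, J, M, N, O, T, W}, which has 10 elements.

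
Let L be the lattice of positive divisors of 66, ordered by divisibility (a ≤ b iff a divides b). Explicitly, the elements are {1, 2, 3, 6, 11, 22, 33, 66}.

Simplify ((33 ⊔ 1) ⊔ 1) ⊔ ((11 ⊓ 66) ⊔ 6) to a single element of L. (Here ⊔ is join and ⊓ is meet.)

66

33 ∨ 1 = 33
33 ∨ 1 = 33
11 ∧ 66 = 11
11 ∨ 6 = 66
33 ∨ 66 = 66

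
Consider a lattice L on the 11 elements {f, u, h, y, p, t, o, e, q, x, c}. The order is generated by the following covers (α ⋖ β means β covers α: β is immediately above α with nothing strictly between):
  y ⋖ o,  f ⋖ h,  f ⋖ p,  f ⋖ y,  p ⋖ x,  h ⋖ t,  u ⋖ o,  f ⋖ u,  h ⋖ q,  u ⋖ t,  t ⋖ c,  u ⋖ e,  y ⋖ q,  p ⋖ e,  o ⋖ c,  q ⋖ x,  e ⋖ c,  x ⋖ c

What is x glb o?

y

Common lower bounds of {x, o}: f, y.
The greatest among these is y.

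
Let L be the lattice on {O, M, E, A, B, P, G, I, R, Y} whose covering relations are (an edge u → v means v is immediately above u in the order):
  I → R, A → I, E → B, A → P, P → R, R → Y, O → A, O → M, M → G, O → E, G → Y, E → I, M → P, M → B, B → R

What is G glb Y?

Common lower bounds of {G, Y}: G, M, O.
The greatest among these is G.

G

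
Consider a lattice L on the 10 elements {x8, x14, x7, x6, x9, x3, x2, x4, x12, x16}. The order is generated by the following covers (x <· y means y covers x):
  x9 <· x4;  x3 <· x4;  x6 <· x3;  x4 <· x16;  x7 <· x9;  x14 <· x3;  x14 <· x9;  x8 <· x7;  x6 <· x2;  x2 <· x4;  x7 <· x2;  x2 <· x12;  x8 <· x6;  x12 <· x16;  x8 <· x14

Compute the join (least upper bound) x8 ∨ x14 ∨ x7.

Common upper bounds of {x8, x14, x7}: x16, x4, x9.
The least among these is x9.

x9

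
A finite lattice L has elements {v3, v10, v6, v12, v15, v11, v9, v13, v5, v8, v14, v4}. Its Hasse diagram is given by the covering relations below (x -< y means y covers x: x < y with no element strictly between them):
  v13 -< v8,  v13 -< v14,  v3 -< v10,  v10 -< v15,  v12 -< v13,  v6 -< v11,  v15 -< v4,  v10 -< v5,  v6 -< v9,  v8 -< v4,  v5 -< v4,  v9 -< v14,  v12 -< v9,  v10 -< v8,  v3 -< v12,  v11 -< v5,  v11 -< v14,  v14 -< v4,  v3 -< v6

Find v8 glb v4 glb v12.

v12

Common lower bounds of {v8, v4, v12}: v12, v3.
The greatest among these is v12.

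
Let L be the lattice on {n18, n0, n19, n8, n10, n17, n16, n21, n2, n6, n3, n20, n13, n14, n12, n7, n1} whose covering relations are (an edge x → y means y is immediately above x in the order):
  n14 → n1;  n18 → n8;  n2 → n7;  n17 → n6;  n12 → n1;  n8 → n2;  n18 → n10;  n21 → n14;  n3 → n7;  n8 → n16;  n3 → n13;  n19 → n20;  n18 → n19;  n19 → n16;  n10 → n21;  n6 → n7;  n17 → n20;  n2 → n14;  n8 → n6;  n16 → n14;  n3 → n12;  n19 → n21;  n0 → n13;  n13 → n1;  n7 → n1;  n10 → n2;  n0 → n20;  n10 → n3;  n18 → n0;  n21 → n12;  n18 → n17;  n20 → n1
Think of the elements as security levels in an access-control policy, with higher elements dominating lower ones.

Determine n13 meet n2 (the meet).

n10

Common lower bounds of {n13, n2}: n10, n18.
The greatest among these is n10.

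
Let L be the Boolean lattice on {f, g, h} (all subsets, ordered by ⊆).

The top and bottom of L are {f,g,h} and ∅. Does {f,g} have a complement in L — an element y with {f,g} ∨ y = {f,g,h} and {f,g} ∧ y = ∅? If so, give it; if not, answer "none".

{h}

Need y with {f,g} ∨ y = {f,g,h} and {f,g} ∧ y = ∅.
Checking each element gives: {h}.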